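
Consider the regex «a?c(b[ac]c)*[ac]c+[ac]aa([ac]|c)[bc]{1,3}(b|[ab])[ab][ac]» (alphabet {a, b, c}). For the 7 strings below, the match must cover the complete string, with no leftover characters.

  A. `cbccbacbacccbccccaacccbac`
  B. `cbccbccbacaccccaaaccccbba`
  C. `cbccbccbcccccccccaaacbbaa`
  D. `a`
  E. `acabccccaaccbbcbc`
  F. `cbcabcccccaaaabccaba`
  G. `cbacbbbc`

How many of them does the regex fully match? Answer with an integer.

2

A → no match
B → match
C → match
D. `a` → no match
E → no match
F → no match
G. `cbacbbbc` → no match
Total matched: 2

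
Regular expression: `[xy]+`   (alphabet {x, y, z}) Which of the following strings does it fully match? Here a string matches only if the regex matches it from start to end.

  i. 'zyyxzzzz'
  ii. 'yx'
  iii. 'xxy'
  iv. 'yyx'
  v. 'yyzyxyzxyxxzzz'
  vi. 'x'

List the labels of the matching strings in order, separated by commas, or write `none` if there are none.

i → no match
ii → match
iii → match
iv → match
v → no match
vi → match

ii, iii, iv, vi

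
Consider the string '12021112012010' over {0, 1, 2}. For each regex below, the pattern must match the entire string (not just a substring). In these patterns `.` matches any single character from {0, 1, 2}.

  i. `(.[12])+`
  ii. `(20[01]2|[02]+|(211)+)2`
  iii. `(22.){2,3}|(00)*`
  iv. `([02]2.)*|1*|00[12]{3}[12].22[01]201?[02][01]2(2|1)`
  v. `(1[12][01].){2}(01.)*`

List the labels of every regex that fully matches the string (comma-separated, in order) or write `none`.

v

i → no match
ii → no match — must end with '2'
iii → no match
iv → no match
v → match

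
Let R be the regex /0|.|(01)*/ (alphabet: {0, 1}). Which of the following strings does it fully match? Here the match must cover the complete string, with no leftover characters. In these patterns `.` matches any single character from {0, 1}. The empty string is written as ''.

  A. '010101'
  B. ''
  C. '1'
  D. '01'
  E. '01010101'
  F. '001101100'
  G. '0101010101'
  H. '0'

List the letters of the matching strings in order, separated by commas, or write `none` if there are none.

A → match
B → match
C → match
D → match
E → match
F → no match
G → match
H → match

A, B, C, D, E, G, H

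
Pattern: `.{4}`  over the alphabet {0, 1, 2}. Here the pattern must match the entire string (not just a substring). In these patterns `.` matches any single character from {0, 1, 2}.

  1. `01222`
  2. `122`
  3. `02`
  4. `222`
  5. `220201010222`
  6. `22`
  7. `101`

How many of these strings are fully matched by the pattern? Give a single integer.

0

1 → no match
2 → no match
3 → no match
4 → no match
5 → no match
6 → no match
7 → no match
Total matched: 0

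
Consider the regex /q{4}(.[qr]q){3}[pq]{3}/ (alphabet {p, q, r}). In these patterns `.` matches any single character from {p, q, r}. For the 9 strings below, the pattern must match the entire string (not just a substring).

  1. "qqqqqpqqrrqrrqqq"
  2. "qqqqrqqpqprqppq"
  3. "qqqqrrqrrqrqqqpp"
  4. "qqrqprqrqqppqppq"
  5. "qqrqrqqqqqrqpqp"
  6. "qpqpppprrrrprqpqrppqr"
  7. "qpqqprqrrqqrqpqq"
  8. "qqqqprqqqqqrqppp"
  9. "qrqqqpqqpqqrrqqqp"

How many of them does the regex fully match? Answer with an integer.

1 → no match
2 → no match
3 → match
4 → no match
5 → no match
6 → no match
7 → no match
8 → match
9 → no match
Total matched: 2

2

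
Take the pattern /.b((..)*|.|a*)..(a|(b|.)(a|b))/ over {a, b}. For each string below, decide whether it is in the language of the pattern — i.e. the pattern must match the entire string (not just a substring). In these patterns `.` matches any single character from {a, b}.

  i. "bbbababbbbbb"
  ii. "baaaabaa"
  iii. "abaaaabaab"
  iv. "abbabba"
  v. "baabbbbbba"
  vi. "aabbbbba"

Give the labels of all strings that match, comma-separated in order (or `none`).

i, iii, iv

i. "bbbababbbbbb" → match
ii. "baaaabaa" → no match
iii. "abaaaabaab" → match
iv. "abbabba" → match
v. "baabbbbbba" → no match
vi. "aabbbbba" → no match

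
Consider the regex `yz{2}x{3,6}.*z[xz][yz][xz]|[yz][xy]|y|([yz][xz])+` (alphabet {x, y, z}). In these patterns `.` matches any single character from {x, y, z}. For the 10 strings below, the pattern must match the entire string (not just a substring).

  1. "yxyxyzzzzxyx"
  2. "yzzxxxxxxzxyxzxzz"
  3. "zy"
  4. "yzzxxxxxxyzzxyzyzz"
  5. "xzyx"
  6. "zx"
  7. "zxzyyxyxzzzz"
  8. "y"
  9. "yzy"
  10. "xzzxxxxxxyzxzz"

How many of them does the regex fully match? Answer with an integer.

5

1 → match
2 → match
3 → match
4 → no match
5 → no match
6 → match
7 → no match
8 → match
9 → no match
10 → no match
Total matched: 5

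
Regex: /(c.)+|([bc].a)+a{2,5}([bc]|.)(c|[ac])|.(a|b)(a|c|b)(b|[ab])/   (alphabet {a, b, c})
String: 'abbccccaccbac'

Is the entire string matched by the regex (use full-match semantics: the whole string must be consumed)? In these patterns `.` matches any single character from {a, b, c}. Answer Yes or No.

No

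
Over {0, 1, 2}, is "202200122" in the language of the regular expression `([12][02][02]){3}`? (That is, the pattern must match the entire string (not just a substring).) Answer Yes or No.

Yes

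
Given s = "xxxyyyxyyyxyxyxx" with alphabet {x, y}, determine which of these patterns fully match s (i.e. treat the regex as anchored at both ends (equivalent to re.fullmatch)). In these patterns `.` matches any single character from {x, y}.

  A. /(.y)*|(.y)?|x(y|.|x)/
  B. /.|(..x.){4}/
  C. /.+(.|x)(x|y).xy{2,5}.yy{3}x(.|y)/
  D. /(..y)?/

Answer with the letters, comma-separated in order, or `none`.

A → no match
B → match
C → no match
D → no match

B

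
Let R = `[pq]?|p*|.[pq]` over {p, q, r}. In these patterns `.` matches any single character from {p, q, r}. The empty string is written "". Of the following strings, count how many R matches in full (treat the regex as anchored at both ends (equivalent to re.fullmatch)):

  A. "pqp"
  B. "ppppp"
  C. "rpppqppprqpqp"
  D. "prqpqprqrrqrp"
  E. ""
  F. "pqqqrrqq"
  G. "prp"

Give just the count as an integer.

2

A → no match
B → match
C → no match
D → no match
E → match
F → no match
G → no match
Total matched: 2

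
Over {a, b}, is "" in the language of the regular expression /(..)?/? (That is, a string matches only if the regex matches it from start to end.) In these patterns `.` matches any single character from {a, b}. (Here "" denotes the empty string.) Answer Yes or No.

Yes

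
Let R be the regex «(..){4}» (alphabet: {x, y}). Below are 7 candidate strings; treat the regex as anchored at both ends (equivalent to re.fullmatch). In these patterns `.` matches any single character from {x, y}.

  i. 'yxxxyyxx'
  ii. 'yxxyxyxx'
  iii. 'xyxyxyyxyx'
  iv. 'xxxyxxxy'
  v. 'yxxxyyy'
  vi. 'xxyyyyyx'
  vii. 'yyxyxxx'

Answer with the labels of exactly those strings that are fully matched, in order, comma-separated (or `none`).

i, ii, iv, vi

i → match
ii → match
iii → no match
iv → match
v → no match
vi → match
vii → no match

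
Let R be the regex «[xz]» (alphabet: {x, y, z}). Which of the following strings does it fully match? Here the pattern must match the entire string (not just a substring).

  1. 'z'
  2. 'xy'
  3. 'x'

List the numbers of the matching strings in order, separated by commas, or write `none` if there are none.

1, 3

1 → match
2 → no match
3 → match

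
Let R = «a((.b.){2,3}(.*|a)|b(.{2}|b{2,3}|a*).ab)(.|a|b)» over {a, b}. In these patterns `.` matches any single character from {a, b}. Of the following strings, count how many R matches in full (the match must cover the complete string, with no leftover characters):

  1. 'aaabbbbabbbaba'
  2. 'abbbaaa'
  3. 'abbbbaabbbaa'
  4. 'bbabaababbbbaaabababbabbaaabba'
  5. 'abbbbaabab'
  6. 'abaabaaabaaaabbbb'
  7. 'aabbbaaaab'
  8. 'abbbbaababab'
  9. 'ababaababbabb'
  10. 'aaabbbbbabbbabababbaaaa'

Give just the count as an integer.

1 → no match
2 → no match
3 → no match
4 → no match — must start with 'a'
5 → no match
6 → no match
7 → no match
8 → no match
9 → no match
10 → no match
Total matched: 0

0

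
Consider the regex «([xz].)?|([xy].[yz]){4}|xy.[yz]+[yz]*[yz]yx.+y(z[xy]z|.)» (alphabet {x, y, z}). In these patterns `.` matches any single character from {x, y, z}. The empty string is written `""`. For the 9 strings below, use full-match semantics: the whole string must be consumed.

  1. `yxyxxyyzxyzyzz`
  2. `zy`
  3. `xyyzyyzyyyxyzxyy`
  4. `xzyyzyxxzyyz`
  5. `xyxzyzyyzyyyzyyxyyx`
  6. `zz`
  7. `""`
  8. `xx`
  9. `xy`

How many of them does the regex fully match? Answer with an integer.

8

1 → no match
2 → match
3 → match
4 → match
5 → match
6 → match
7 → match
8 → match
9 → match
Total matched: 8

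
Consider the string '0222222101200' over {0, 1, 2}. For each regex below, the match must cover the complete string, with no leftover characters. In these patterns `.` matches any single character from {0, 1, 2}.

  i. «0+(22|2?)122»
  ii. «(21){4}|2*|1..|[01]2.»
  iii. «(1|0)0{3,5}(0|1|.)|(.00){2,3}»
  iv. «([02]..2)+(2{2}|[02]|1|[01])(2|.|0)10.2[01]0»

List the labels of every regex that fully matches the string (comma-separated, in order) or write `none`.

i → no match — must end with '122'
ii → no match
iii → no match
iv → match

iv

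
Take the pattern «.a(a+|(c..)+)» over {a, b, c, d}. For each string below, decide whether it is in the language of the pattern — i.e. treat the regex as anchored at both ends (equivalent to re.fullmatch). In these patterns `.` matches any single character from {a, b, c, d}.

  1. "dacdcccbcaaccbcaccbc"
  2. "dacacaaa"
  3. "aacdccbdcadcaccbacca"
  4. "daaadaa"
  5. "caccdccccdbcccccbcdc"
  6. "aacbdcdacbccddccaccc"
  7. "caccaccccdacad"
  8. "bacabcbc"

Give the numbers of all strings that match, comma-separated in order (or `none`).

1 → match
2 → no match
3 → match
4 → no match
5 → match
6 → match
7 → match
8 → match

1, 3, 5, 6, 7, 8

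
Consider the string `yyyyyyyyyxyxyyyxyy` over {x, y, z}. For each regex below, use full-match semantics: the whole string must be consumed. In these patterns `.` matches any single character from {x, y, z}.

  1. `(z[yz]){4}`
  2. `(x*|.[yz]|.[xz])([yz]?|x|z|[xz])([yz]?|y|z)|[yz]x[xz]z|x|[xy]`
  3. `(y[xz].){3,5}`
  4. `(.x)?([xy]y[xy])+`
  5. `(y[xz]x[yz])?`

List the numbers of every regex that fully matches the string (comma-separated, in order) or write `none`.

4

1 → no match — must start with `z`
2 → no match
3 → no match
4 → match
5 → no match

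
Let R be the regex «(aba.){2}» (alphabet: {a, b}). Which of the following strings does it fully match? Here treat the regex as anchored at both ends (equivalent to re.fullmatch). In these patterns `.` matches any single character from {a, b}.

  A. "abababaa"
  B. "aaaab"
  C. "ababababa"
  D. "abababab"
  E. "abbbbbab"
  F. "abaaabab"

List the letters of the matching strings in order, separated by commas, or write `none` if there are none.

A → match
B → no match — must start with "aba"
C → no match
D → match
E → no match — must start with "aba"
F → match

A, D, F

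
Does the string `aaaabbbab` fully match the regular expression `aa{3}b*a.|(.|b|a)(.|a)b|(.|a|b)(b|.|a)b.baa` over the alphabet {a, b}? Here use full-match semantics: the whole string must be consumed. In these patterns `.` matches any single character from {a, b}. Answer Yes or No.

Yes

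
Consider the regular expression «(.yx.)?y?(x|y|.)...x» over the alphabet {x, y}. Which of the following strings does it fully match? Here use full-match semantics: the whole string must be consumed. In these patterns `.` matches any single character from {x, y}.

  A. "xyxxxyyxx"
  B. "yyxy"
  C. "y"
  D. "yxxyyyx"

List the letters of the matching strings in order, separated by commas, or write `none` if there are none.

A. "xyxxxyyxx" → match
B. "yyxy" → no match — must end with "x"
C. "y" → no match — must end with "x"
D. "yxxyyyx" → no match

A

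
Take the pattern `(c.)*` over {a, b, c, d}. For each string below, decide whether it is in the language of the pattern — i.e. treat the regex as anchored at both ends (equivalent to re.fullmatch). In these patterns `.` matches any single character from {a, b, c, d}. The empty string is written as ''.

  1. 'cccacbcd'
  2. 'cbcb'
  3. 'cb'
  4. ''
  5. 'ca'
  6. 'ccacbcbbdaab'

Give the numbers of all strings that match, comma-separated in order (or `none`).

1 → match
2 → match
3 → match
4 → match
5 → match
6 → no match

1, 2, 3, 4, 5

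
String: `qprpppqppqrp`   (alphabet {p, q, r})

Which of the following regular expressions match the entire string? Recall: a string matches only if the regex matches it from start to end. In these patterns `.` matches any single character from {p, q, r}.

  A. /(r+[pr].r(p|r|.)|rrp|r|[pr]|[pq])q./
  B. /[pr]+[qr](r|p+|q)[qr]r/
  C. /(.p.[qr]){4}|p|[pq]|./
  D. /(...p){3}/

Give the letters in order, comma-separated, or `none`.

D

A → no match
B → no match — must end with `r`
C → no match
D → match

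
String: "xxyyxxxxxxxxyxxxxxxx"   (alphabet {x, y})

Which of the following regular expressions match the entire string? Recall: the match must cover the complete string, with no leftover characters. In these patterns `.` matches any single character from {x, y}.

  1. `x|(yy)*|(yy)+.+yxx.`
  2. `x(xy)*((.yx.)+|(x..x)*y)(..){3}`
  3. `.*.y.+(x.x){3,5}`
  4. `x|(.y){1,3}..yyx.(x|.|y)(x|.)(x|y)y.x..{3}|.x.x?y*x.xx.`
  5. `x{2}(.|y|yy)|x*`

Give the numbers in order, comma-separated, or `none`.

1 → no match
2 → no match
3 → match
4 → no match
5 → no match

3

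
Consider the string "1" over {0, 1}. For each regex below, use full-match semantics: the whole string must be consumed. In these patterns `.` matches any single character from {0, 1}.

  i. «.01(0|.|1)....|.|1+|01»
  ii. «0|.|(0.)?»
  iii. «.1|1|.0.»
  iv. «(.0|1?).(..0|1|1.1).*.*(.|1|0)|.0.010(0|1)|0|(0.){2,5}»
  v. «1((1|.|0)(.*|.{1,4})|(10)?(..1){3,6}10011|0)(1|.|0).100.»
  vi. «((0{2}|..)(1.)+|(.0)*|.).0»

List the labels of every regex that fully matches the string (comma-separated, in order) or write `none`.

i, ii, iii

i → match
ii → match
iii → match
iv → no match
v → no match
vi → no match — must end with "0"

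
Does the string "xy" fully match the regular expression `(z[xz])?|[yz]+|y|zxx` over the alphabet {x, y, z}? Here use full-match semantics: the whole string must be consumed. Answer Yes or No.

No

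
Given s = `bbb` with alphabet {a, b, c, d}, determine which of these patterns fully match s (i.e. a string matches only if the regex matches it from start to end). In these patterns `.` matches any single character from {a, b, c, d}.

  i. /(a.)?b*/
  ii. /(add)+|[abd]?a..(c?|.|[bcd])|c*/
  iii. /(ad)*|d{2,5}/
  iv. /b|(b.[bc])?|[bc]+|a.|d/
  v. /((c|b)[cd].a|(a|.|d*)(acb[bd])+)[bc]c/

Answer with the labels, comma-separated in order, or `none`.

i → match
ii → no match
iii → no match
iv → match
v → no match — must end with `c`

i, iv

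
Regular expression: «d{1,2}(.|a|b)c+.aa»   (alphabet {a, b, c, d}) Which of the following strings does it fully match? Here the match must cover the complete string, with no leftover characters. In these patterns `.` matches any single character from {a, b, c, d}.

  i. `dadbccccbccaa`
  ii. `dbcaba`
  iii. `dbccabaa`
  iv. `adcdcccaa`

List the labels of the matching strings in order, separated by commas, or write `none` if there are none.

none

i → no match
ii → no match — must end with `aa`
iii → no match
iv → no match — must start with `d`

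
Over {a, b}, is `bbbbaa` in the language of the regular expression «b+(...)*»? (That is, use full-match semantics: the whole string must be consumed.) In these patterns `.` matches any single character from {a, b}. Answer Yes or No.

Yes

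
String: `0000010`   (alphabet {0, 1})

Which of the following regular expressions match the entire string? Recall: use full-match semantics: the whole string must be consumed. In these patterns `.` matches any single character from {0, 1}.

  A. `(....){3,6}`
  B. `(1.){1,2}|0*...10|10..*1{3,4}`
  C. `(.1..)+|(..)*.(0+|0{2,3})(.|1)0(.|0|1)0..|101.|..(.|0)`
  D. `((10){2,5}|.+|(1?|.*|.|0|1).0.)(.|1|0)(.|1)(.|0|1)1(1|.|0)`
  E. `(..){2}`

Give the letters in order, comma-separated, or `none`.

B, D

A → no match
B → match
C → no match
D → match
E → no match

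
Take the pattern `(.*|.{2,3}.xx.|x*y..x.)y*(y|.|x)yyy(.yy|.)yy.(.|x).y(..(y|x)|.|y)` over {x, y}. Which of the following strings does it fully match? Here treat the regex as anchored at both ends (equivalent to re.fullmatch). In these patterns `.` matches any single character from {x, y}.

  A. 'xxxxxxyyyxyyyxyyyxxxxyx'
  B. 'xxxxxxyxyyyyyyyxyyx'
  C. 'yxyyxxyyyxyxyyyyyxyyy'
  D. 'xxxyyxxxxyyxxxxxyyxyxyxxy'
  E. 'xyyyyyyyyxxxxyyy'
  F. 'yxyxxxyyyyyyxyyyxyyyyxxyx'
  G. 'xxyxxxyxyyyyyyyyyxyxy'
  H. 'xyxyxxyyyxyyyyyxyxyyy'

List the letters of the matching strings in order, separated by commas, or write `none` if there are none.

B

A → no match
B → match
C → no match
D → no match
E → no match
F → no match
G → no match
H → no match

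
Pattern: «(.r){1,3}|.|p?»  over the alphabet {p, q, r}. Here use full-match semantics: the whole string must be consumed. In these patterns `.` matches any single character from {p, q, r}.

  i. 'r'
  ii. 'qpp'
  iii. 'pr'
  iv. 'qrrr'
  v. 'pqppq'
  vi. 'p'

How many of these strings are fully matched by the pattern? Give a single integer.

4

i → match
ii → no match
iii → match
iv → match
v → no match
vi → match
Total matched: 4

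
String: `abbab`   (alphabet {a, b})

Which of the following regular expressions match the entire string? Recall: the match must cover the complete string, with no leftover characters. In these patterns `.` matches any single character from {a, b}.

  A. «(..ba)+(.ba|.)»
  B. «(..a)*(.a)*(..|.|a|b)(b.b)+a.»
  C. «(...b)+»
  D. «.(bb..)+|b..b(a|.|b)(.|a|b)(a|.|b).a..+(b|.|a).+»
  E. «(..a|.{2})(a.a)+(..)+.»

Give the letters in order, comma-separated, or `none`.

A → match
B → no match
C → no match
D → match
E → no match

A, D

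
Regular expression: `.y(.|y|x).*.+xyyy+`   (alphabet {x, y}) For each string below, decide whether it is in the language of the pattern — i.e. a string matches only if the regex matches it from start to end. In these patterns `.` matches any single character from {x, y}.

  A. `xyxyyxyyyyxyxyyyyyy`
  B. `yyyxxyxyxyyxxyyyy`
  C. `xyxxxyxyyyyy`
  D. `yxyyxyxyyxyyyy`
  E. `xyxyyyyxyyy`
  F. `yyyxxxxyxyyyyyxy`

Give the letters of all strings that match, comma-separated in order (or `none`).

A → match
B → match
C → match
D → no match
E → match
F → no match

A, B, C, E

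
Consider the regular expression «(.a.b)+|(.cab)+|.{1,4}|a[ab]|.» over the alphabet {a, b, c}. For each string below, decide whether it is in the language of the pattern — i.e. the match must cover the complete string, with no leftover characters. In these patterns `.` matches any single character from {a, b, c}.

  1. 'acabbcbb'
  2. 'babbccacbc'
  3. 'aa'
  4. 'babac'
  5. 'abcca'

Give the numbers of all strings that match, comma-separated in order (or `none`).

3

1 → no match
2 → no match
3 → match
4 → no match
5 → no match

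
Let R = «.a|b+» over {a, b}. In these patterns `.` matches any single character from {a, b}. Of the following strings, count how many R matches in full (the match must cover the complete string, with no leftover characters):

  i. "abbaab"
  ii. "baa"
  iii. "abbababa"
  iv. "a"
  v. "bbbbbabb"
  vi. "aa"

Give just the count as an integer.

i. "abbaab" → no match
ii. "baa" → no match
iii. "abbababa" → no match
iv. "a" → no match
v. "bbbbbabb" → no match
vi. "aa" → match
Total matched: 1

1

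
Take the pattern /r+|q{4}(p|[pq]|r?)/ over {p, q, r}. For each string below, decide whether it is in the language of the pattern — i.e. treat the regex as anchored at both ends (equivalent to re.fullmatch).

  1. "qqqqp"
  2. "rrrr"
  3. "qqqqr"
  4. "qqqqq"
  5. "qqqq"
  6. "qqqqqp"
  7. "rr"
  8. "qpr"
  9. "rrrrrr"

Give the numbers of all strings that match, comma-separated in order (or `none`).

1 → match
2 → match
3 → match
4 → match
5 → match
6 → no match
7 → match
8 → no match
9 → match

1, 2, 3, 4, 5, 7, 9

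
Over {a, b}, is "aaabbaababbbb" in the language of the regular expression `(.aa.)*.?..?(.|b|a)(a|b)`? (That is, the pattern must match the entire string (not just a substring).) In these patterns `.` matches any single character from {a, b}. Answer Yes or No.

Yes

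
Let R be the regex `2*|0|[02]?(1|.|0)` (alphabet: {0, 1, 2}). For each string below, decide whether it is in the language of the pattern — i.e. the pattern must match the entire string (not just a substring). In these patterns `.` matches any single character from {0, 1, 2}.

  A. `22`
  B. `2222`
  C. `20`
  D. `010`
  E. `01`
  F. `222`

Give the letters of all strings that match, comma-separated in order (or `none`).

A → match
B → match
C → match
D → no match
E → match
F → match

A, B, C, E, F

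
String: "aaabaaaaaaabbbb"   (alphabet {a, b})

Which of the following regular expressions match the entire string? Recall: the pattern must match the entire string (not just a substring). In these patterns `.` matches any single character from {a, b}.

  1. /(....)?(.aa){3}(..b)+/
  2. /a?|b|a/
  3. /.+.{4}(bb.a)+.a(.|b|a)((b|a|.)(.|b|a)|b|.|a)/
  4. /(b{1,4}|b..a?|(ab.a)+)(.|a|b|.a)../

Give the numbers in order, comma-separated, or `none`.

1

1 → match
2 → no match
3 → no match
4 → no match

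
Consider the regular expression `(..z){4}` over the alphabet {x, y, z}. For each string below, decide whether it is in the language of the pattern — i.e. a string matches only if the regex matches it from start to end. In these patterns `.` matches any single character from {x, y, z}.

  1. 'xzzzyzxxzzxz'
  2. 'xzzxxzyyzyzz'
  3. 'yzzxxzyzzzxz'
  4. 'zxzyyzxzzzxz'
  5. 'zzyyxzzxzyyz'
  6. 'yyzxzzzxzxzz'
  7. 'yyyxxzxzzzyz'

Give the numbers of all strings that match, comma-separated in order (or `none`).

1 → match
2 → match
3 → match
4 → match
5 → no match
6 → match
7 → no match

1, 2, 3, 4, 6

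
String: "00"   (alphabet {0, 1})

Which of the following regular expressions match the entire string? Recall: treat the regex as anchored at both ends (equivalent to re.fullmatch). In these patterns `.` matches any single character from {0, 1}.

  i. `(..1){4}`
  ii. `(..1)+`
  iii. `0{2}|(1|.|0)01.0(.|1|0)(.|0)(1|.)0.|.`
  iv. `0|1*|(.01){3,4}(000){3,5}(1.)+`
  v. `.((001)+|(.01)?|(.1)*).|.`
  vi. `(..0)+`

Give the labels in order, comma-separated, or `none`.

i → no match — must end with "1"
ii → no match — must end with "1"
iii → match
iv → no match
v → match
vi → no match

iii, v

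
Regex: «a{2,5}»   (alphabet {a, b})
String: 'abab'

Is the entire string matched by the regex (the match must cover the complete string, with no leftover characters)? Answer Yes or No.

No

Every match must end with 'a', but 'abab' does not.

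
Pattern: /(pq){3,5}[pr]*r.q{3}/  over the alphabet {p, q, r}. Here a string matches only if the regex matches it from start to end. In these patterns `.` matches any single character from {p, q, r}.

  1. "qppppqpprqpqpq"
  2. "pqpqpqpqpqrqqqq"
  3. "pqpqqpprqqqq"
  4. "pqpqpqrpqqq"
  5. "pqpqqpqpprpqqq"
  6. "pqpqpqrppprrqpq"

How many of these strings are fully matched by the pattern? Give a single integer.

2

1 → no match — must start with "pq"
2 → match
3 → no match
4 → match
5 → no match
6 → no match
Total matched: 2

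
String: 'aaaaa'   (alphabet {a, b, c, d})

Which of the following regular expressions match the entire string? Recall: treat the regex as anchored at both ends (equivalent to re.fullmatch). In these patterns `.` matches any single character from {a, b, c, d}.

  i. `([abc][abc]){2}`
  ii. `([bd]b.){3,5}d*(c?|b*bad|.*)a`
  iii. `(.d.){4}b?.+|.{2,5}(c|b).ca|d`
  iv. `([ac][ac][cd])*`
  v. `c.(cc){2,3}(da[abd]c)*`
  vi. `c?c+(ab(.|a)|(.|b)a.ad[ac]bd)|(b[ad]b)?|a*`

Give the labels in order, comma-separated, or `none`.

vi

i → no match
ii → no match
iii → no match
iv → no match
v → no match — must start with 'c'
vi → match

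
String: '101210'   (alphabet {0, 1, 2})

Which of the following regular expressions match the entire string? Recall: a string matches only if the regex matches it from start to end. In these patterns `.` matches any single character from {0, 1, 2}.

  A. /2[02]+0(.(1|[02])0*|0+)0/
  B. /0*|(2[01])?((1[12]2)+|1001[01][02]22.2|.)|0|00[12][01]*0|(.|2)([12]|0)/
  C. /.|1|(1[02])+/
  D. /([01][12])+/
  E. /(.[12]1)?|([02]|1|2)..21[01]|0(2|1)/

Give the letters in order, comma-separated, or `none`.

A → no match — must start with '2'
B → no match
C → match
D → no match
E → match

C, E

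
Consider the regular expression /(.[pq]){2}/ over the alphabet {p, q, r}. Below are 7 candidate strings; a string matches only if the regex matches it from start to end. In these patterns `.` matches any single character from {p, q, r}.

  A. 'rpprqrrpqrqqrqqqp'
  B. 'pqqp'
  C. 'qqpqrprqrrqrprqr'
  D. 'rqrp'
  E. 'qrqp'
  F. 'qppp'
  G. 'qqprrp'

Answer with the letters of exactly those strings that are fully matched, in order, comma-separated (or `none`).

A → no match
B → match
C → no match
D → match
E → no match
F → match
G → no match

B, D, F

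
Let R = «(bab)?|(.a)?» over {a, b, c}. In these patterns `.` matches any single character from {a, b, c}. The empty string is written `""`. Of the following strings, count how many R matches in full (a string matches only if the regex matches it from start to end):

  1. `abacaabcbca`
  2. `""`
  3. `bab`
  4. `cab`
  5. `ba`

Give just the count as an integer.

1 → no match
2 → match
3 → match
4 → no match
5 → match
Total matched: 3

3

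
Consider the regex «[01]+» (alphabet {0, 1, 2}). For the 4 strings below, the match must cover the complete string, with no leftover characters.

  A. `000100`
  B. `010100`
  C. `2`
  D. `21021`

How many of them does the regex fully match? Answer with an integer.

A → match
B → match
C → no match
D → no match
Total matched: 2

2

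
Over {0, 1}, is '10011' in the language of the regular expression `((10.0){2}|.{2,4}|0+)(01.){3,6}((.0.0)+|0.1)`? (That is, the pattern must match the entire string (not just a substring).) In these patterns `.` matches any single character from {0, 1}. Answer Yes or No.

No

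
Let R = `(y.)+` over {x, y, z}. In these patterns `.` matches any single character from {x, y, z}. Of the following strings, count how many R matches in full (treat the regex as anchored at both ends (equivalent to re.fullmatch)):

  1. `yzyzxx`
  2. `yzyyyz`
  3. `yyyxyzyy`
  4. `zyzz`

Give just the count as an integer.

1 → no match
2 → match
3 → match
4 → no match — must start with `y`
Total matched: 2

2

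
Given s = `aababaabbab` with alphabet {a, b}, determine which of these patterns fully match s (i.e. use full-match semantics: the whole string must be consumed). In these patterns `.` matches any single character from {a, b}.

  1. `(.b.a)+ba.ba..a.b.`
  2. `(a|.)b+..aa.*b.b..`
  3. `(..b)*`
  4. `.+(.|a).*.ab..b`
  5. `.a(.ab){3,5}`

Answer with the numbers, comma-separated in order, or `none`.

1 → no match
2 → no match
3 → no match
4 → match
5 → match

4, 5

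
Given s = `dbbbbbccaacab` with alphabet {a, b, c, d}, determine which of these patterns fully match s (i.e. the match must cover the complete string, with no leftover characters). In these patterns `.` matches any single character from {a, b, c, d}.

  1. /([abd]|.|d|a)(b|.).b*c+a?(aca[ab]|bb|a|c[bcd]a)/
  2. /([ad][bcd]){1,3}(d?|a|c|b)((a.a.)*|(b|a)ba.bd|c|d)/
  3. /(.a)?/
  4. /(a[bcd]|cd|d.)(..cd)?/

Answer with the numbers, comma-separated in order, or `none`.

1

1 → match
2 → no match
3 → no match
4 → no match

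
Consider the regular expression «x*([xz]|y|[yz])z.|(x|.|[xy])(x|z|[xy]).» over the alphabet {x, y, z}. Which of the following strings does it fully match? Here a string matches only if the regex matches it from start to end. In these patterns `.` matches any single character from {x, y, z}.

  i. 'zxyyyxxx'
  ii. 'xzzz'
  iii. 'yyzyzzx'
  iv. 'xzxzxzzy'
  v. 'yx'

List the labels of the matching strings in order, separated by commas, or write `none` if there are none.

i → no match
ii → match
iii → no match
iv → no match
v → no match

ii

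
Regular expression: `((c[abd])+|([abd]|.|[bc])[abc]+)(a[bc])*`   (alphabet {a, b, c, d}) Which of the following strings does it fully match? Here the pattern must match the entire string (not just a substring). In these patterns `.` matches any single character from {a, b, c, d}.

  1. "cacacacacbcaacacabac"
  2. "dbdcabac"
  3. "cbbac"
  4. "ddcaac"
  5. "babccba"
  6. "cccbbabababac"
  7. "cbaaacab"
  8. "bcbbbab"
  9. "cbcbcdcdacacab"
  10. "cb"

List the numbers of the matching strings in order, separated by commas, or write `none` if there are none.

1, 3, 5, 6, 7, 8, 9, 10

1 → match
2 → no match
3 → match
4 → no match
5 → match
6 → match
7 → match
8 → match
9 → match
10 → match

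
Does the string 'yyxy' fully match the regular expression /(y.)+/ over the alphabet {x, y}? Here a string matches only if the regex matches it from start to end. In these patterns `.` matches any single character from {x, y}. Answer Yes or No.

No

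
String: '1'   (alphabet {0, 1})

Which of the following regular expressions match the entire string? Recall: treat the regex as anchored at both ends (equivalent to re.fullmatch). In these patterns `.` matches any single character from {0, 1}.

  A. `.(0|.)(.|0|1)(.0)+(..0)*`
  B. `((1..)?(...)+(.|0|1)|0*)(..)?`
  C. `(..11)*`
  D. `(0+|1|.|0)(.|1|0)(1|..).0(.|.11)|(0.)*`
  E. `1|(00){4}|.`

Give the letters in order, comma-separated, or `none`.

A → no match
B → no match
C → no match
D → no match
E → match

E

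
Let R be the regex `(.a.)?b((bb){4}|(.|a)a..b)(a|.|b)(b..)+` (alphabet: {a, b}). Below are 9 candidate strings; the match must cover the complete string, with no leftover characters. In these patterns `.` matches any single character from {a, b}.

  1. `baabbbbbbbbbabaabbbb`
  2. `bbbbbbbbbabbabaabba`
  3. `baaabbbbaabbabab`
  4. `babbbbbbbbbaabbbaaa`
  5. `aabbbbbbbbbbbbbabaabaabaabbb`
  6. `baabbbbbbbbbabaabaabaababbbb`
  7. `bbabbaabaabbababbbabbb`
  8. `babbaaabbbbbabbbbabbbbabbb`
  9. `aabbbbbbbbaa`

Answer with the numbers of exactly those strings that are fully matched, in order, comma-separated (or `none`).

1 → no match
2 → match
3 → match
4 → no match
5 → match
6 → match
7 → no match
8 → no match
9 → no match

2, 3, 5, 6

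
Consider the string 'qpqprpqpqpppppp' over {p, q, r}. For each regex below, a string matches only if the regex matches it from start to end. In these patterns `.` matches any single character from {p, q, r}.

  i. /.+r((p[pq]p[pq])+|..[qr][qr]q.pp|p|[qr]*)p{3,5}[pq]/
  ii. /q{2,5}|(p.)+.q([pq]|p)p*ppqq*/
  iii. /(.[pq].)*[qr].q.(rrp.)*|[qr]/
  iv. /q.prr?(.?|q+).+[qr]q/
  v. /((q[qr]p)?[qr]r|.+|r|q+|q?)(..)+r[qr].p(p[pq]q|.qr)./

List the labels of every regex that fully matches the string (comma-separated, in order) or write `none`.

i

i → match
ii → no match
iii → no match
iv → no match — must end with 'q'
v → no match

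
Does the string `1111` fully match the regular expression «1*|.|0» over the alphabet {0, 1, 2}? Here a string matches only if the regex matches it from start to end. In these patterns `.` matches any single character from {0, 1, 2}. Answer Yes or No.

Yes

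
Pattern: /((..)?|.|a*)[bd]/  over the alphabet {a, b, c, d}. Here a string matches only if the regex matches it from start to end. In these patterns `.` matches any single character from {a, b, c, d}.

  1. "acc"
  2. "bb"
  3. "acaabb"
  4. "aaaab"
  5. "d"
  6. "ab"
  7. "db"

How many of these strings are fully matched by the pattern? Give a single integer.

1 → no match
2 → match
3 → no match
4 → match
5 → match
6 → match
7 → match
Total matched: 5

5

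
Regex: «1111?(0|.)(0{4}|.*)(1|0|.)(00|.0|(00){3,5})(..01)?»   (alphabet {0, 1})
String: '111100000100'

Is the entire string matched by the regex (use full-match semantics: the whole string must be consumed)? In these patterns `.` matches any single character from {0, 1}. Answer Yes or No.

Yes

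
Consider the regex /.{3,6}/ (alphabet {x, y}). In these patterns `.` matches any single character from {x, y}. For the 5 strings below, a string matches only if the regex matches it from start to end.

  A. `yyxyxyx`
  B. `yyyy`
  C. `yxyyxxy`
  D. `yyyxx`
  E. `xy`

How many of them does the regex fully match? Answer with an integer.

2

A → no match
B → match
C → no match
D → match
E → no match
Total matched: 2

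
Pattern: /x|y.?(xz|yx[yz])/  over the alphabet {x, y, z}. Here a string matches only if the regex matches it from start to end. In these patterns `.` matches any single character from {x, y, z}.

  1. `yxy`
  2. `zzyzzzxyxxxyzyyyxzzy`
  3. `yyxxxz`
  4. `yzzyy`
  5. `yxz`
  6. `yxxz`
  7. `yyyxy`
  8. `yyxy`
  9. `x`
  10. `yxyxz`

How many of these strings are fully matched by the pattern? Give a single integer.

6

1. `yxy` → no match
2 → no match
3. `yyxxxz` → no match
4. `yzzyy` → no match
5. `yxz` → match
6. `yxxz` → match
7. `yyyxy` → match
8. `yyxy` → match
9. `x` → match
10. `yxyxz` → match
Total matched: 6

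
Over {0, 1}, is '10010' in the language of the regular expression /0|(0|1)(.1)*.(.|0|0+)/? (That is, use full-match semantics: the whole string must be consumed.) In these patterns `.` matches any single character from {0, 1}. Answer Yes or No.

No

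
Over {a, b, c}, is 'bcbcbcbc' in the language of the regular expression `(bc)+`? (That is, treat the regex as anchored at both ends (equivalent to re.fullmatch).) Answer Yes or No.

Yes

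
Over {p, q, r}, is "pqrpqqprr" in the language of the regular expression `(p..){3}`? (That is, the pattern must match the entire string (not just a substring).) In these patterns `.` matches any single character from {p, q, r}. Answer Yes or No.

Yes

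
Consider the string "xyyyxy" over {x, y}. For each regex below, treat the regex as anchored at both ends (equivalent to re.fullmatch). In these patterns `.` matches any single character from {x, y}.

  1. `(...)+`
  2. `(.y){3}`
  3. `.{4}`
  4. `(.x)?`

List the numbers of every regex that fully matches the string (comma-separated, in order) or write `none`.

1 → match
2 → match
3 → no match
4 → no match

1, 2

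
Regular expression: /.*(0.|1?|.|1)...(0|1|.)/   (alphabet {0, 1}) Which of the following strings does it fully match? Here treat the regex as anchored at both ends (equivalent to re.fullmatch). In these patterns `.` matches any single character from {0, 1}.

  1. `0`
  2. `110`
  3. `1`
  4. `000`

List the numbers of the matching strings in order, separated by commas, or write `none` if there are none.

1 → no match
2 → no match
3 → no match
4 → no match

none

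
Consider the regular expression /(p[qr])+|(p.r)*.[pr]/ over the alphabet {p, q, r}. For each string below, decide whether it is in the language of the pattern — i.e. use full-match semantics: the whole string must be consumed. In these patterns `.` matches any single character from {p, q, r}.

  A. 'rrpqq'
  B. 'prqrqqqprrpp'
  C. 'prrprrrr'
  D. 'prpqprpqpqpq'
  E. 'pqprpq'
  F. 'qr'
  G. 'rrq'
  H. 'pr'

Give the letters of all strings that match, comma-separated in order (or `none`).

A → no match
B → no match
C → match
D → match
E → match
F → match
G → no match
H → match

C, D, E, F, H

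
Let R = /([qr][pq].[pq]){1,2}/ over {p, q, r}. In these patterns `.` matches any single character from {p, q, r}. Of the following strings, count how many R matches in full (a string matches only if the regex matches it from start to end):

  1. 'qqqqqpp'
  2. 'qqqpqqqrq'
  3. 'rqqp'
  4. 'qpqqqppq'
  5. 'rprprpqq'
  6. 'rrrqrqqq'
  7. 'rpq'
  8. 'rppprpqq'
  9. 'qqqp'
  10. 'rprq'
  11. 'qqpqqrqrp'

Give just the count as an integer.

1 → no match
2 → no match
3 → match
4 → match
5 → match
6 → no match
7 → no match
8 → match
9 → match
10 → match
11 → no match
Total matched: 6

6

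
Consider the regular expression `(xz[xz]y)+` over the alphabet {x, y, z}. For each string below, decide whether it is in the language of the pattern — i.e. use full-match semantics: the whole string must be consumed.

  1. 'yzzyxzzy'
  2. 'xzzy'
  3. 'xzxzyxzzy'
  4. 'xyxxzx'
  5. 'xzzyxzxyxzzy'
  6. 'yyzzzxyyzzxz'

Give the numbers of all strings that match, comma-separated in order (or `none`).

1 → no match — must start with 'xz'
2 → match
3 → no match
4 → no match — must start with 'xz'
5 → match
6 → no match — must start with 'xz'

2, 5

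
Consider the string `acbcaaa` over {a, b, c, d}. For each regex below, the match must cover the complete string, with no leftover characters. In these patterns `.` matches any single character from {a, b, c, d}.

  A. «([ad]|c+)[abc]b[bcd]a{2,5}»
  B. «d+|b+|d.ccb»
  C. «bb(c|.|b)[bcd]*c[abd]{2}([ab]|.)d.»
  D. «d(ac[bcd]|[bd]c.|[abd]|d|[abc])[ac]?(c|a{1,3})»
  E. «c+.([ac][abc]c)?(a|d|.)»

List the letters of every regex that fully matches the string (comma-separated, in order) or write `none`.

A

A → match
B → no match
C → no match — must start with `bb`
D → no match — must start with `d`
E → no match — must start with `c`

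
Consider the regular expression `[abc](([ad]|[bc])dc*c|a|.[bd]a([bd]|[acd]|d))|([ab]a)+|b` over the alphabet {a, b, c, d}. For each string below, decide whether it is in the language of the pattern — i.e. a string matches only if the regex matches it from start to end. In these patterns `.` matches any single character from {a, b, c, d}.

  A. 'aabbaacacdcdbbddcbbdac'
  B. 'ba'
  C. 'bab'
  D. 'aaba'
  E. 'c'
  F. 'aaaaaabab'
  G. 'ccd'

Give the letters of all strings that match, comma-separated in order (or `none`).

A → no match
B → match
C → no match
D → match
E → no match
F → no match
G → no match

B, D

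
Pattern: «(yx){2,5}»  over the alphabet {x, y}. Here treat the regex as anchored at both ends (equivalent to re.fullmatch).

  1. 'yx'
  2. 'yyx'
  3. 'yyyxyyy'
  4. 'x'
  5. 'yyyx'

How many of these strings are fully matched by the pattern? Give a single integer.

1 → no match
2 → no match — must start with 'yx'
3 → no match — must start with 'yx'
4 → no match — must start with 'yx'
5 → no match — must start with 'yx'
Total matched: 0

0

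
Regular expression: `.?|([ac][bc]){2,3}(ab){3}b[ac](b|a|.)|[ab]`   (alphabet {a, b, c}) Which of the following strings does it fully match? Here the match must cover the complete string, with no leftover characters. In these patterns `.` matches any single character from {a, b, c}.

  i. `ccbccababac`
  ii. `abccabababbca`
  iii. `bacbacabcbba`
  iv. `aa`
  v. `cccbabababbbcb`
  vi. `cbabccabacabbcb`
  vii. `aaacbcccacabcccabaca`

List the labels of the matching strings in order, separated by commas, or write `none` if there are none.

i → no match
ii → match
iii → no match
iv → no match
v → no match
vi → no match
vii → no match

ii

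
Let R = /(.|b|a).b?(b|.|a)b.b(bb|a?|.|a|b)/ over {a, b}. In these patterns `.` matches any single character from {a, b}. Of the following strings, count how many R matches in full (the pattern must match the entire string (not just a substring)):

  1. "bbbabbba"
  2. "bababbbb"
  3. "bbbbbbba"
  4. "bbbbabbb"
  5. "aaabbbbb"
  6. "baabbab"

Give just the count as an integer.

1 → match
2 → match
3 → match
4 → match
5 → match
6 → no match
Total matched: 5

5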